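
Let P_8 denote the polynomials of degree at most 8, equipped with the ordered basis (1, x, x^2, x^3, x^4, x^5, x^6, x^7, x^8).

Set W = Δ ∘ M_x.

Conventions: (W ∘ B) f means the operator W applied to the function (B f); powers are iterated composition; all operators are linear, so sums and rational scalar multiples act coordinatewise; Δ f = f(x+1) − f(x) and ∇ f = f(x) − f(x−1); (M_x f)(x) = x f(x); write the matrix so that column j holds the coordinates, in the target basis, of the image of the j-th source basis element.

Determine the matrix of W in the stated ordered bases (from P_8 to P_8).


the matrix is [[1, 1, 1, 1, 1, 1, 1, 1, 1]; [0, 2, 3, 4, 5, 6, 7, 8, 9]; [0, 0, 3, 6, 10, 15, 21, 28, 36]; [0, 0, 0, 4, 10, 20, 35, 56, 84]; [0, 0, 0, 0, 5, 15, 35, 70, 126]; [0, 0, 0, 0, 0, 6, 21, 56, 126]; [0, 0, 0, 0, 0, 0, 7, 28, 84]; [0, 0, 0, 0, 0, 0, 0, 8, 36]; [0, 0, 0, 0, 0, 0, 0, 0, 9]] (rows listed top to bottom)

image of 1: 1
image of x: 2x + 1
image of x^2: 3x^2 + 3x + 1
image of x^3: 4x^3 + 6x^2 + 4x + 1
image of x^4: 5x^4 + 10x^3 + 10x^2 + 5x + 1
image of x^5: 6x^5 + 15x^4 + 20x^3 + 15x^2 + 6x + 1
image of x^6: 7x^6 + 21x^5 + 35x^4 + 35x^3 + 21x^2 + 7x + 1
image of x^7: 8x^7 + 28x^6 + 56x^5 + 70x^4 + 56x^3 + 28x^2 + 8x + 1
image of x^8: 9x^8 + 36x^7 + 84x^6 + 126x^5 + 126x^4 + 84x^3 + 36x^2 + 9x + 1
each image's coordinates form column j of the matrix


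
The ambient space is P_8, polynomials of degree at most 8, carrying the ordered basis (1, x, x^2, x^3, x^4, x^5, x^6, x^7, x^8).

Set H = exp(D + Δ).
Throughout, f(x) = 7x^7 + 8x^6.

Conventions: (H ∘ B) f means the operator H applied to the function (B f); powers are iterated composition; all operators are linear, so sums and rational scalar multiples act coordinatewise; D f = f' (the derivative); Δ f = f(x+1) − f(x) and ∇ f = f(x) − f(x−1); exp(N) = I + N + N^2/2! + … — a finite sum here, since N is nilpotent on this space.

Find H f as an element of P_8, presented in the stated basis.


order-1 term: 98x^6 + 243x^5 + 365x^4 + 405x^3 + 267x^2 + 97x + 15
order-2 term: 588x^5 + 1950x^4 + 3655x^3 + 4260x^2 + 2773x + 786
order-3 term: 1960x^4 + 7160x^3 + 13170x^2 + 12915x + 5333
order-4 term: 3920x^3 + 13680x^2 + 20500x + 12030
order-5 term: 4704x^2 + 13296x + 11720
order-6 term: 3136x + 5216
order-7 term: 896
the series for exp(D + Δ) f terminates at order 7
exp(D + Δ) f = 7x^7 + 106x^6 + 831x^5 + 4275x^4 + 15140x^3 + 36081x^2 + 52717x + 35996

g(x) = 7x^7 + 106x^6 + 831x^5 + 4275x^4 + 15140x^3 + 36081x^2 + 52717x + 35996


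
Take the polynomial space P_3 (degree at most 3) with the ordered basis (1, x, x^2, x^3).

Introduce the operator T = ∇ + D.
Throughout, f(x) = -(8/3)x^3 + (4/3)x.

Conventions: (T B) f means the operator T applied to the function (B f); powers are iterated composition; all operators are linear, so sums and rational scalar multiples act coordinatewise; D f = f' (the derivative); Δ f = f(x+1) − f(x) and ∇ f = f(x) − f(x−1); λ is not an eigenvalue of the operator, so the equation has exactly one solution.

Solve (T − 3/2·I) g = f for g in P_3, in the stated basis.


the image equals g(x) = (16/9)x^3 + (64/9)x^2 + (392/27)x + 1280/81

write g with unknown coordinates in the stated basis and equate coefficients in (T − 3/2·I) g = f
solving from the highest basis element down gives g = (16/9)x^3 + (64/9)x^2 + (392/27)x + 1280/81
check: T g = (32/3)x^2 + (208/9)x + 640/27
so T g − 3/2·g = -(8/3)x^3 + (4/3)x = f ✓


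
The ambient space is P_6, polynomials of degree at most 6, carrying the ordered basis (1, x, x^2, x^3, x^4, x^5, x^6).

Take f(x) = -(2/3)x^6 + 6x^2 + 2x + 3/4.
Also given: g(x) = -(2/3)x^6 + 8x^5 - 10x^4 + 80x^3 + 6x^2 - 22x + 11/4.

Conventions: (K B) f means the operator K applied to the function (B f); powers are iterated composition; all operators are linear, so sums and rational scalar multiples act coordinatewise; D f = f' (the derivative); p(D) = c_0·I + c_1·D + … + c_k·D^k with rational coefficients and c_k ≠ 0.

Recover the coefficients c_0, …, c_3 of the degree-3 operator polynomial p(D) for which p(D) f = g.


p(D) = I − 2·D + (1/2)·D^2 − D^3, i.e. c_0 = 1, c_1 = -2, c_2 = 1/2, c_3 = -1

D^0 f = -(2/3)x^6 + 6x^2 + 2x + 3/4
D^1 f = -4x^5 + 12x + 2
D^2 f = -20x^4 + 12
D^3 f = -80x^3
matching coefficients of g against c_0 f + c_1 Df + … from the top degree down determines the c_i
solution: c_0 = 1, c_1 = -2, c_2 = 1/2, c_3 = -1


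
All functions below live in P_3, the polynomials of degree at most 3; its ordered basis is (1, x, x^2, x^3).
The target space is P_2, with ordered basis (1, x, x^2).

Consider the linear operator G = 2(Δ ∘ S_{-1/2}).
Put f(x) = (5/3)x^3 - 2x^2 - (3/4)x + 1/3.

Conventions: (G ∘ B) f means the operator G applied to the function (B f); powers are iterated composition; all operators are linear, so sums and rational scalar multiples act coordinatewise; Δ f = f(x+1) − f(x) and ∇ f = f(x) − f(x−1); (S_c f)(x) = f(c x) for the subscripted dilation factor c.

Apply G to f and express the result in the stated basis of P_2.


the image equals g(x) = -(5/4)x^2 - (13/4)x - 2/3

S_{-1/2} f = -(5/24)x^3 - (1/2)x^2 + (3/8)x + 1/3
Δ S_{-1/2} f = -(5/8)x^2 - (13/8)x - 1/3
(2(Δ ∘ S_{-1/2})) f = -(5/4)x^2 - (13/4)x - 2/3


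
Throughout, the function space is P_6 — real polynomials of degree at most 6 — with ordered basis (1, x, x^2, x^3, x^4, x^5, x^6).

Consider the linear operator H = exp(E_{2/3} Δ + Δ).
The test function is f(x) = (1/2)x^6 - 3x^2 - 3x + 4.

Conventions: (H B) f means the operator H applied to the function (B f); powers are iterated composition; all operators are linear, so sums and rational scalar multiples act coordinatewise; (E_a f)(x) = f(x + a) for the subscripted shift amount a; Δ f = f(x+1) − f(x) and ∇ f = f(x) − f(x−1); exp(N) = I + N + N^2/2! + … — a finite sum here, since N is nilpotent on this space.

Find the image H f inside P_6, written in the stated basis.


g(x) = (1/2)x^6 + 6x^5 + 55x^4 + (1000/3)x^3 + (12158/9)x^2 + (90479/27)x + 314555/81

order-1 term: 6x^5 + 25x^4 + (160/3)x^3 + (575/9)x^2 + (788/27)x - 391/81
order-2 term: 30x^4 + 200x^3 + 570x^2 + (7100/9)x + 3830/9
order-3 term: 80x^3 + 600x^2 + 1640x + 1600
order-4 term: 120x^2 + 800x + 4280/3
order-5 term: 96x + 400
order-6 term: 32
the series for exp(E_{2/3} Δ + Δ) f terminates at order 6
exp(E_{2/3} Δ + Δ) f = (1/2)x^6 + 6x^5 + 55x^4 + (1000/3)x^3 + (12158/9)x^2 + (90479/27)x + 314555/81


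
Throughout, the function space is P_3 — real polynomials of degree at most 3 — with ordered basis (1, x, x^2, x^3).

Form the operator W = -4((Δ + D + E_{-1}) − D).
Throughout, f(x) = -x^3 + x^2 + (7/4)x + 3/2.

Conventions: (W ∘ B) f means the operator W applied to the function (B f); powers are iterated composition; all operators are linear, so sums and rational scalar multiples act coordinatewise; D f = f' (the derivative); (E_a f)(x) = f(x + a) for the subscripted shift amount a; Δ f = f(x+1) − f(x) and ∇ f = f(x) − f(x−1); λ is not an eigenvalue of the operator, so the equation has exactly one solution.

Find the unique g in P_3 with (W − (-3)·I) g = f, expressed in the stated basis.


write g with unknown coordinates in the stated basis and equate coefficients in (W − (-3)·I) g = f
solving from the highest basis element down gives g = x^3 - x^2 - (103/4)x + 13/2
check: W g = -4x^3 + 4x^2 + 79x - 18
so W g − (-3)·g = -x^3 + x^2 + (7/4)x + 3/2 = f ✓

g(x) = x^3 - x^2 - (103/4)x + 13/2


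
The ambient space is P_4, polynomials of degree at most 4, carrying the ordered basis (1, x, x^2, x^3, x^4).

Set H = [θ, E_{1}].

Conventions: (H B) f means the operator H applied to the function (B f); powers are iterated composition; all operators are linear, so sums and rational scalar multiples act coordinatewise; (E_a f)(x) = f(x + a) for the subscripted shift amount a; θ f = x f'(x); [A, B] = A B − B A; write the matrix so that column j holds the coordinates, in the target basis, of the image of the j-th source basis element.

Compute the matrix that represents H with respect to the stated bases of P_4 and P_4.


the matrix is [[0, -1, -2, -3, -4]; [0, 0, -2, -6, -12]; [0, 0, 0, -3, -12]; [0, 0, 0, 0, -4]; [0, 0, 0, 0, 0]] (rows listed top to bottom)

image of 1: 0
image of x: -1
image of x^2: -2x - 2
image of x^3: -3x^2 - 6x - 3
image of x^4: -4x^3 - 12x^2 - 12x - 4
each image's coordinates form column j of the matrix


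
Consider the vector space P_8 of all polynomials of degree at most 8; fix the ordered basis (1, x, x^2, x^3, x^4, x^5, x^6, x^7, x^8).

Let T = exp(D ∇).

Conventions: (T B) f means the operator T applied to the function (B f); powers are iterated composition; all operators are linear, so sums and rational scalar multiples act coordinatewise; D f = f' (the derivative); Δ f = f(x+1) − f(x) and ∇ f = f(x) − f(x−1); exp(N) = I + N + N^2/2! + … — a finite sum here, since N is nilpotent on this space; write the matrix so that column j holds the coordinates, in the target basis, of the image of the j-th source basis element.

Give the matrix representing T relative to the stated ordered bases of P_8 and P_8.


the matrix is [[1, 0, 2, -3, 16, -65, 336, -1897, 11824]; [0, 1, 0, 6, -12, 80, -390, 2352, -15176]; [0, 0, 1, 0, 12, -30, 240, -1365, 9408]; [0, 0, 0, 1, 0, 20, -60, 560, -3640]; [0, 0, 0, 0, 1, 0, 30, -105, 1120]; [0, 0, 0, 0, 0, 1, 0, 42, -168]; [0, 0, 0, 0, 0, 0, 1, 0, 56]; [0, 0, 0, 0, 0, 0, 0, 1, 0]; [0, 0, 0, 0, 0, 0, 0, 0, 1]] (rows listed top to bottom)

image of 1: 1
image of x: x
image of x^2: x^2 + 2
image of x^3: x^3 + 6x - 3
image of x^4: x^4 + 12x^2 - 12x + 16
image of x^5: x^5 + 20x^3 - 30x^2 + 80x - 65
image of x^6: x^6 + 30x^4 - 60x^3 + 240x^2 - 390x + 336
image of x^7: x^7 + 42x^5 - 105x^4 + 560x^3 - 1365x^2 + 2352x - 1897
image of x^8: x^8 + 56x^6 - 168x^5 + 1120x^4 - 3640x^3 + 9408x^2 - 15176x + 11824
each image's coordinates form column j of the matrix


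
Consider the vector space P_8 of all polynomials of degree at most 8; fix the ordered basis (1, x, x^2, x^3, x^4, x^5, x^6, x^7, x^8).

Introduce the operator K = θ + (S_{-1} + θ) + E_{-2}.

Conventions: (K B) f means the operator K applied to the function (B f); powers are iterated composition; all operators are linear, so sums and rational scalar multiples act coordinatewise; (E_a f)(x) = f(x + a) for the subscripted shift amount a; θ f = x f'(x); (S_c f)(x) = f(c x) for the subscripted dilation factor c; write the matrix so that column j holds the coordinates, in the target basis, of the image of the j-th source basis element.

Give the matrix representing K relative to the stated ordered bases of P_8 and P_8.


image of 1: 2
image of x: 2x - 2
image of x^2: 6x^2 - 4x + 4
image of x^3: 6x^3 - 6x^2 + 12x - 8
image of x^4: 10x^4 - 8x^3 + 24x^2 - 32x + 16
image of x^5: 10x^5 - 10x^4 + 40x^3 - 80x^2 + 80x - 32
image of x^6: 14x^6 - 12x^5 + 60x^4 - 160x^3 + 240x^2 - 192x + 64
image of x^7: 14x^7 - 14x^6 + 84x^5 - 280x^4 + 560x^3 - 672x^2 + 448x - 128
image of x^8: 18x^8 - 16x^7 + 112x^6 - 448x^5 + 1120x^4 - 1792x^3 + 1792x^2 - 1024x + 256
each image's coordinates form column j of the matrix

the matrix is [[2, -2, 4, -8, 16, -32, 64, -128, 256]; [0, 2, -4, 12, -32, 80, -192, 448, -1024]; [0, 0, 6, -6, 24, -80, 240, -672, 1792]; [0, 0, 0, 6, -8, 40, -160, 560, -1792]; [0, 0, 0, 0, 10, -10, 60, -280, 1120]; [0, 0, 0, 0, 0, 10, -12, 84, -448]; [0, 0, 0, 0, 0, 0, 14, -14, 112]; [0, 0, 0, 0, 0, 0, 0, 14, -16]; [0, 0, 0, 0, 0, 0, 0, 0, 18]] (rows listed top to bottom)


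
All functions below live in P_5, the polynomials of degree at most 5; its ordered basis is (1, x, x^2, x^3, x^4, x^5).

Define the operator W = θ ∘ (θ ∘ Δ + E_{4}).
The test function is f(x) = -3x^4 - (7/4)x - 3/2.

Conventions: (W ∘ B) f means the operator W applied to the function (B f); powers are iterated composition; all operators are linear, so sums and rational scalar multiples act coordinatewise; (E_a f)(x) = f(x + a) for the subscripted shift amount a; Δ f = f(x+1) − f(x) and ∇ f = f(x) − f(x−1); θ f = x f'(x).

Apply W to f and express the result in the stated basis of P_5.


Δ f = -12x^3 - 18x^2 - 12x - 19/4
θ Δ f = -36x^3 - 36x^2 - 12x
E_{4} f = -3x^4 - 48x^3 - 288x^2 - (3079/4)x - 1553/2
(θ ∘ Δ + E_{4}) f = -3x^4 - 84x^3 - 324x^2 - (3127/4)x - 1553/2
θ (θ ∘ Δ + E_{4}) f = -12x^4 - 252x^3 - 648x^2 - (3127/4)x

the result is g(x) = -12x^4 - 252x^3 - 648x^2 - (3127/4)x


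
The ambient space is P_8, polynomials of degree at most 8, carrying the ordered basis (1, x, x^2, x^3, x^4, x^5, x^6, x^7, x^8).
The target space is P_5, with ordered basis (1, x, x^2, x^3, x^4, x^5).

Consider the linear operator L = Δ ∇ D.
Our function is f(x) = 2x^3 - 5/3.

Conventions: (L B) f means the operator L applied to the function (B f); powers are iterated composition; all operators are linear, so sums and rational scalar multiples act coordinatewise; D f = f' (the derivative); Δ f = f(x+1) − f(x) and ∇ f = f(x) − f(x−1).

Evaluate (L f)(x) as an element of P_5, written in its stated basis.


D f = 6x^2
∇ D f = 12x - 6
Δ ∇ D f = 12

the result is g(x) = 12


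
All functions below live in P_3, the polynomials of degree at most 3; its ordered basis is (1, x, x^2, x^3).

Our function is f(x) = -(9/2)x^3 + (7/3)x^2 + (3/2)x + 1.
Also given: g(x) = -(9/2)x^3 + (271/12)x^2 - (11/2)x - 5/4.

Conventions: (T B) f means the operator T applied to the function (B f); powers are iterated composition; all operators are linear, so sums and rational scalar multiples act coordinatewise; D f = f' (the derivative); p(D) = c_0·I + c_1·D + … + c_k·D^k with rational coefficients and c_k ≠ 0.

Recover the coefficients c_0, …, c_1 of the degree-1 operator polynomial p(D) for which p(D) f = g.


D^0 f = -(9/2)x^3 + (7/3)x^2 + (3/2)x + 1
D^1 f = -(27/2)x^2 + (14/3)x + 3/2
matching coefficients of g against c_0 f + c_1 Df + … from the top degree down determines the c_i
solution: c_0 = 1, c_1 = -3/2

c_0 = 1, c_1 = -3/2


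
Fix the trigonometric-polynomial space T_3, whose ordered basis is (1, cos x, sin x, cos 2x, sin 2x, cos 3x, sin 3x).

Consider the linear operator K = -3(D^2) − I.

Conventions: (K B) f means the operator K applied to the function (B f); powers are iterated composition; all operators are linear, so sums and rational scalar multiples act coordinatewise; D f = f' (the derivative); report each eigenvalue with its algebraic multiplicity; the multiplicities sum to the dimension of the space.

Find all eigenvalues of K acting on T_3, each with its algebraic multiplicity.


λ = -1 (multiplicity 1), λ = 2 (multiplicity 2), λ = 11 (multiplicity 2), λ = 26 (multiplicity 2)

image of 1: -1
image of cos x: 2cos x
image of sin x: 2sin x
image of cos 2x: 11cos 2x
image of sin 2x: 11sin 2x
image of cos 3x: 26cos 3x
image of sin 3x: 26sin 3x
the matrix is diagonal; its diagonal is (-1, 2, 2, 11, 11, 26, 26)
for a triangular matrix the eigenvalues are the diagonal entries, with algebraic multiplicity their repetition count


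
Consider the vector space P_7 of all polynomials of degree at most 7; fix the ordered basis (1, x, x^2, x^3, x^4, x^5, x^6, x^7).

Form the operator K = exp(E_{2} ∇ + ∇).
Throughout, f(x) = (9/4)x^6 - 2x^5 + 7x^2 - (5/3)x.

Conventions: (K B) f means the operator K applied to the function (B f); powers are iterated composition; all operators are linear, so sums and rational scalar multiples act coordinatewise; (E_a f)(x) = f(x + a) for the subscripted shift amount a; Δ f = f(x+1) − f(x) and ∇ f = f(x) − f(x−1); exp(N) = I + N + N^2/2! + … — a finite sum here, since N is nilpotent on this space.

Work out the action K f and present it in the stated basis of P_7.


order-1 term: 27x^5 + (95/2)x^4 + 320x^3 + (625/2)x^2 + 320x + 517/6
order-2 term: 135x^4 + 460x^3 + 2325x^2 + 3290x + 2677
order-3 term: 360x^3 + 1460x^2 + 5460x + 5600
order-4 term: 540x^2 + 2000x + 4180
order-5 term: 432x + 1016
order-6 term: 144
the series for exp(E_{2} ∇ + ∇) f terminates at order 6
exp(E_{2} ∇ + ∇) f = (9/4)x^6 + 25x^5 + (365/2)x^4 + 1140x^3 + (9289/2)x^2 + (34501/3)x + 82219/6

the image equals g(x) = (9/4)x^6 + 25x^5 + (365/2)x^4 + 1140x^3 + (9289/2)x^2 + (34501/3)x + 82219/6


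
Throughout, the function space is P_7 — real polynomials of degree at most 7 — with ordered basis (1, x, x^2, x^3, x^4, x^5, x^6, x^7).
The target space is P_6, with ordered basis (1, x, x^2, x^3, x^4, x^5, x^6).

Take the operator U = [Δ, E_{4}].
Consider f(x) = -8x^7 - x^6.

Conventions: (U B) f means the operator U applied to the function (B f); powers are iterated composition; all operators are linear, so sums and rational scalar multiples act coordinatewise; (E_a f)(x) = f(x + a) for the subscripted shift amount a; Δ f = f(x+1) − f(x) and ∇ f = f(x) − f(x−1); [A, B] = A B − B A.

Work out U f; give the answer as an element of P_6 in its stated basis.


E_{4} f = -8x^7 - 225x^6 - 2712x^5 - 18160x^4 - 72960x^3 - 175872x^2 - 235520x - 135168
Δ E_{4} f = -56x^6 - 1518x^5 - 17215x^4 - 104540x^3 - 358503x^2 - 658230x - 505457
Δ f = -56x^6 - 174x^5 - 295x^4 - 300x^3 - 183x^2 - 62x - 9
E_{4} Δ f = -56x^6 - 1518x^5 - 17215x^4 - 104540x^3 - 358503x^2 - 658230x - 505457
[Δ, E_{4}] f = 0

g(x) = 0


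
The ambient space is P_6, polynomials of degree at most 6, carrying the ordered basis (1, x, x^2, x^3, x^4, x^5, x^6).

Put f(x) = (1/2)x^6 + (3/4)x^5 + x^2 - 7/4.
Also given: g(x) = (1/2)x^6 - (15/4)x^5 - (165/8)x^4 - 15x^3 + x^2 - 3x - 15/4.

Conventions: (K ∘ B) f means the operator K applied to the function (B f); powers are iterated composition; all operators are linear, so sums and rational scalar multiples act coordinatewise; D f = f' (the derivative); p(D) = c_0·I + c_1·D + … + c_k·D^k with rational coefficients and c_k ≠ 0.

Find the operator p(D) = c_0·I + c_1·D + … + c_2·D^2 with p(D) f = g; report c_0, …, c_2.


D^0 f = (1/2)x^6 + (3/4)x^5 + x^2 - 7/4
D^1 f = 3x^5 + (15/4)x^4 + 2x
D^2 f = 15x^4 + 15x^3 + 2
matching coefficients of g against c_0 f + c_1 Df + … from the top degree down determines the c_i
solution: c_0 = 1, c_1 = -3/2, c_2 = -1

p(D) = I − (3/2)·D − D^2, i.e. c_0 = 1, c_1 = -3/2, c_2 = -1


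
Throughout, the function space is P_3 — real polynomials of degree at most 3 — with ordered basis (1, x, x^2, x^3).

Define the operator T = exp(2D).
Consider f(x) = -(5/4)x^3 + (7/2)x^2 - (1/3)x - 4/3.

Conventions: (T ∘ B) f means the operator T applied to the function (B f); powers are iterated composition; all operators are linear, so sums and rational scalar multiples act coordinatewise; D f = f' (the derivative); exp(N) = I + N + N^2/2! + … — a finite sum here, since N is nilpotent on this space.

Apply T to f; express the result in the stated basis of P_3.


g(x) = -(5/4)x^3 - 4x^2 - (4/3)x + 2

order-1 term: -(15/2)x^2 + 14x - 2/3
order-2 term: -15x + 14
order-3 term: -10
the series for exp(2D) f terminates at order 3
exp(2D) f = -(5/4)x^3 - 4x^2 - (4/3)x + 2


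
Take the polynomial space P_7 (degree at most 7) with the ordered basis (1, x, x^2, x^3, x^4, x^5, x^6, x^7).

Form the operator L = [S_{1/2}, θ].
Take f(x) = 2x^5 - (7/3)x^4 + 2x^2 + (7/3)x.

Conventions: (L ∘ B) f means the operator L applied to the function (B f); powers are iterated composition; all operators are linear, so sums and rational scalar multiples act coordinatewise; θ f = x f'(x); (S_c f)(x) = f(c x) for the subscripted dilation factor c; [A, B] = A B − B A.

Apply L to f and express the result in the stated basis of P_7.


θ f = 10x^5 - (28/3)x^4 + 4x^2 + (7/3)x
S_{1/2} θ f = (5/16)x^5 - (7/12)x^4 + x^2 + (7/6)x
S_{1/2} f = (1/16)x^5 - (7/48)x^4 + (1/2)x^2 + (7/6)x
θ S_{1/2} f = (5/16)x^5 - (7/12)x^4 + x^2 + (7/6)x
[S_{1/2}, θ] f = 0

the result is g(x) = 0


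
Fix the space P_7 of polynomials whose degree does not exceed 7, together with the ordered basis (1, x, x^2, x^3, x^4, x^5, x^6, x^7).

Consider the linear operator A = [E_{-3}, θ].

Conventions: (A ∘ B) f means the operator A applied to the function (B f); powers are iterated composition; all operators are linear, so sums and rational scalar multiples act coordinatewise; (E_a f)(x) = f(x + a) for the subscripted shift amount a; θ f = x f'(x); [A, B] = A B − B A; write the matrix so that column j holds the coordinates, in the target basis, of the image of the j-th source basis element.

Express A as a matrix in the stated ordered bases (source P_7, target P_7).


image of 1: 0
image of x: -3
image of x^2: -6x + 18
image of x^3: -9x^2 + 54x - 81
image of x^4: -12x^3 + 108x^2 - 324x + 324
image of x^5: -15x^4 + 180x^3 - 810x^2 + 1620x - 1215
image of x^6: -18x^5 + 270x^4 - 1620x^3 + 4860x^2 - 7290x + 4374
image of x^7: -21x^6 + 378x^5 - 2835x^4 + 11340x^3 - 25515x^2 + 30618x - 15309
each image's coordinates form column j of the matrix

the matrix is [[0, -3, 18, -81, 324, -1215, 4374, -15309]; [0, 0, -6, 54, -324, 1620, -7290, 30618]; [0, 0, 0, -9, 108, -810, 4860, -25515]; [0, 0, 0, 0, -12, 180, -1620, 11340]; [0, 0, 0, 0, 0, -15, 270, -2835]; [0, 0, 0, 0, 0, 0, -18, 378]; [0, 0, 0, 0, 0, 0, 0, -21]; [0, 0, 0, 0, 0, 0, 0, 0]] (rows listed top to bottom)


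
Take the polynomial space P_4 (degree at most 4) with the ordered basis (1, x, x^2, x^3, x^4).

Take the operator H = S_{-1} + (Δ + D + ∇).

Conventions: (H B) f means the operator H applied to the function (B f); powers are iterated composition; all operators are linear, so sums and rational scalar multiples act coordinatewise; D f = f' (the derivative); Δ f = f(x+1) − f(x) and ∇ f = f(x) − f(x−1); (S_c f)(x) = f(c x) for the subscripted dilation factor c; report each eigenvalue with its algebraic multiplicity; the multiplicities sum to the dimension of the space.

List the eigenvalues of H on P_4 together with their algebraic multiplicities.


image of 1: 1
image of x: -x + 3
image of x^2: x^2 + 6x
image of x^3: -x^3 + 9x^2 + 2
image of x^4: x^4 + 12x^3 + 8x
the matrix is upper triangular; its diagonal is (1, -1, 1, -1, 1)
for a triangular matrix the eigenvalues are the diagonal entries, with algebraic multiplicity their repetition count

λ = -1 (multiplicity 2), λ = 1 (multiplicity 3)


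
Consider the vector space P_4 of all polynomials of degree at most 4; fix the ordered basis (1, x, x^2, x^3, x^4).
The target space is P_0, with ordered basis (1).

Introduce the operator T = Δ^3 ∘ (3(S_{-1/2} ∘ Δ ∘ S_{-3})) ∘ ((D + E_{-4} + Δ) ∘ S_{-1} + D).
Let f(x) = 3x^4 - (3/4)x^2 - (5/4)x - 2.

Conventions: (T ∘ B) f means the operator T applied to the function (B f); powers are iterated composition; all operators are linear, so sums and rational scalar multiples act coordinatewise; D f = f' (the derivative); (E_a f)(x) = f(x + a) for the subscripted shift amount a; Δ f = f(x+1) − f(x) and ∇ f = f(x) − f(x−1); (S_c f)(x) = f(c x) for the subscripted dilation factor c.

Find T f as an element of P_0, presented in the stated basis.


S_{-1} f = 3x^4 - (3/4)x^2 + (5/4)x - 2
D S_{-1} f = 12x^3 - (3/2)x + 5/4
E_{-4} S_{-1} f = 3x^4 - 48x^3 + (1149/4)x^2 - (3043/4)x + 749
Δ S_{-1} f = 12x^3 + 18x^2 + (21/2)x + 7/2
(D + E_{-4} + Δ) S_{-1} f = 3x^4 - 24x^3 + (1221/4)x^2 - (3007/4)x + 3015/4
D f = 12x^3 - (3/2)x - 5/4
((D + E_{-4} + Δ) ∘ S_{-1} + D) f = 3x^4 - 12x^3 + (1221/4)x^2 - (3013/4)x + 1505/2
S_{-3} ((D + E_{-4} + Δ) ∘ S_{-1} + D) f = 243x^4 + 324x^3 + (10989/4)x^2 + (9039/4)x + 1505/2
Δ S_{-3} ((D + E_{-4} + Δ) ∘ S_{-1} + D) f = 972x^3 + 2430x^2 + (14877/2)x + 5574
S_{-1/2} Δ S_{-3} ((D + E_{-4} + Δ) ∘ S_{-1} + D) f = -(243/2)x^3 + (1215/2)x^2 - (14877/4)x + 5574
(3(S_{-1/2} ∘ Δ ∘ S_{-3})) ((D + E_{-4} + Δ) ∘ S_{-1} + D) f = -(729/2)x^3 + (3645/2)x^2 - (44631/4)x + 16722
Δ (3(S_{-1/2} ∘ Δ ∘ S_{-3})) ((D + E_{-4} + Δ) ∘ S_{-1} + D) f = -(2187/2)x^2 + (5103/2)x - 38799/4
Δ Δ (3(S_{-1/2} ∘ Δ ∘ S_{-3})) ((D + E_{-4} + Δ) ∘ S_{-1} + D) f = -2187x + 1458
Δ Δ Δ (3(S_{-1/2} ∘ Δ ∘ S_{-3})) ((D + E_{-4} + Δ) ∘ S_{-1} + D) f = -2187

the result is g(x) = -2187


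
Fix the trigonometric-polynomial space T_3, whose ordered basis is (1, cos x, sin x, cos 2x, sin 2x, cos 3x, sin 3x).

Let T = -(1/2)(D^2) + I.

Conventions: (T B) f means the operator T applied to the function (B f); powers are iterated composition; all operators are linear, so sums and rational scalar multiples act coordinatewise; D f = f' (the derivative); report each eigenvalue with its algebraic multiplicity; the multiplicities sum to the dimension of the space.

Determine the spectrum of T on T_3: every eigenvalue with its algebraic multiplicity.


image of 1: 1
image of cos x: (3/2)cos x
image of sin x: (3/2)sin x
image of cos 2x: 3cos 2x
image of sin 2x: 3sin 2x
image of cos 3x: (11/2)cos 3x
image of sin 3x: (11/2)sin 3x
the matrix is diagonal; its diagonal is (1, 3/2, 3/2, 3, 3, 11/2, 11/2)
for a triangular matrix the eigenvalues are the diagonal entries, with algebraic multiplicity their repetition count

λ = 1 (multiplicity 1), λ = 3/2 (multiplicity 2), λ = 3 (multiplicity 2), λ = 11/2 (multiplicity 2)


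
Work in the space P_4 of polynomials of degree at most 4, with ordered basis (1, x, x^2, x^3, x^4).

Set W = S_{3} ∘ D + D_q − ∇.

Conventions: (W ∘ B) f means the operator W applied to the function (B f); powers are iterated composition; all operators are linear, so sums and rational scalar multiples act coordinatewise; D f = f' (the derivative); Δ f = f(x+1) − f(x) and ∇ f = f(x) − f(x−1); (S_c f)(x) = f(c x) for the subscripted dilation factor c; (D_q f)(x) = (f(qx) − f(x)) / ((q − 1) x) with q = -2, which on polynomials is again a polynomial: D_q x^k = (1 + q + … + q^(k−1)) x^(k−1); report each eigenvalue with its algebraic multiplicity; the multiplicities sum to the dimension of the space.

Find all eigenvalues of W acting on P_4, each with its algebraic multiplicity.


image of 1: 0
image of x: 1
image of x^2: 3x + 1
image of x^3: 27x^2 + 3x - 1
image of x^4: 99x^3 + 6x^2 - 4x + 1
the matrix is upper triangular; its diagonal is (0, 0, 0, 0, 0)
for a triangular matrix the eigenvalues are the diagonal entries, with algebraic multiplicity their repetition count

λ = 0 (multiplicity 5)


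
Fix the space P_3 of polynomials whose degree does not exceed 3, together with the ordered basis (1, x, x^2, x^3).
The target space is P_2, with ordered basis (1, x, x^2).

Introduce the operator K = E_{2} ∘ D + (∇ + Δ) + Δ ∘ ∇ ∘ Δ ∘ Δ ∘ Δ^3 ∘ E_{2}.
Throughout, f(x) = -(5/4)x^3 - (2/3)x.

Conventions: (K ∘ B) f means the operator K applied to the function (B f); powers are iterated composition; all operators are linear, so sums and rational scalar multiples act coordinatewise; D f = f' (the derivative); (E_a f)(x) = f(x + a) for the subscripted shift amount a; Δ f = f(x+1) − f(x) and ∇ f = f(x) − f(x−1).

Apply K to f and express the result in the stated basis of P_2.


D f = -(15/4)x^2 - 2/3
E_{2} D f = -(15/4)x^2 - 15x - 47/3
∇ f = -(15/4)x^2 + (15/4)x - 23/12
Δ f = -(15/4)x^2 - (15/4)x - 23/12
(∇ + Δ) f = -(15/2)x^2 - 23/6
E_{2} f = -(5/4)x^3 - (15/2)x^2 - (47/3)x - 34/3
Δ E_{2} f = -(15/4)x^2 - (75/4)x - 293/12
Δ Δ E_{2} f = -(15/2)x - 45/2
Δ Δ Δ E_{2} f = -15/2
Δ Δ^3 E_{2} f = 0
Δ (Δ ∘ Δ^3) E_{2} f = 0
∇ Δ (Δ ∘ Δ^3) E_{2} f = 0
Δ ∇ Δ (Δ ∘ Δ^3) E_{2} f = 0
(E_{2} ∘ D + (∇ + Δ) + Δ ∘ ∇ ∘ Δ ∘ Δ ∘ Δ^3 ∘ E_{2}) f = -(45/4)x^2 - 15x - 39/2

the result is g(x) = -(45/4)x^2 - 15x - 39/2


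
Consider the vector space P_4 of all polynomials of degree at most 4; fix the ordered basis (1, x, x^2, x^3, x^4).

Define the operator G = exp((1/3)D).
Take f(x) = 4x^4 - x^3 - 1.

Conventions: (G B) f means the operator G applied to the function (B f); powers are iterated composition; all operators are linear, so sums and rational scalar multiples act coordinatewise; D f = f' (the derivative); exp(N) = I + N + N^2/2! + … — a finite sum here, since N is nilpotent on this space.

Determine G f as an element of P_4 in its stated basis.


order-1 term: (16/3)x^3 - x^2
order-2 term: (8/3)x^2 - (1/3)x
order-3 term: (16/27)x - 1/27
order-4 term: 4/81
the series for exp((1/3)D) f terminates at order 4
exp((1/3)D) f = 4x^4 + (13/3)x^3 + (5/3)x^2 + (7/27)x - 80/81

the result is g(x) = 4x^4 + (13/3)x^3 + (5/3)x^2 + (7/27)x - 80/81


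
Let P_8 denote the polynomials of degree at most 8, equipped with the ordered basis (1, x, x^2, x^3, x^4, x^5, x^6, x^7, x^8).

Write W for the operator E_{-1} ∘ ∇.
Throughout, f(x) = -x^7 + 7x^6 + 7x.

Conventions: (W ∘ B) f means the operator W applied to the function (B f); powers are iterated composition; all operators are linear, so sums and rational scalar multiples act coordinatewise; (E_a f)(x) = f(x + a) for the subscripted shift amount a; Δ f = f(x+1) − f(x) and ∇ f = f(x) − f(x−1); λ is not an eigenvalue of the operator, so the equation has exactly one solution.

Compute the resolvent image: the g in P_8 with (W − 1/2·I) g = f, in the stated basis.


the result is g(x) = 2x^7 + 14x^6 - 84x^5 - 1120x^4 - 2100x^3 + 12264x^2 + 40166x + 4484

write g with unknown coordinates in the stated basis and equate coefficients in (W − 1/2·I) g = f
solving from the highest basis element down gives g = 2x^7 + 14x^6 - 84x^5 - 1120x^4 - 2100x^3 + 12264x^2 + 40166x + 4484
check: W g = 14x^6 - 42x^5 - 560x^4 - 1050x^3 + 6132x^2 + 20090x + 2242
so W g − 1/2·g = -x^7 + 7x^6 + 7x = f ✓


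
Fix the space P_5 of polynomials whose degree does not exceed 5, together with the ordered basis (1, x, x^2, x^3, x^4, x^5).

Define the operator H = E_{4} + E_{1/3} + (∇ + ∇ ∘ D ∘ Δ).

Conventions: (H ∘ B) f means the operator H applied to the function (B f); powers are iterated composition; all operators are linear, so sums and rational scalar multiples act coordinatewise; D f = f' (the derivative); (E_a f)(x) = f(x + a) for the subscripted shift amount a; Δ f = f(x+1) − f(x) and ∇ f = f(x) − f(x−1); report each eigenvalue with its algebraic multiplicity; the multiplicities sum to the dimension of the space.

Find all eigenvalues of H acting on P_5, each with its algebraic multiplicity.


image of 1: 2
image of x: 2x + 16/3
image of x^2: 2x^2 + (32/3)x + 136/9
image of x^3: 2x^3 + 16x^2 + (136/3)x + 1918/27
image of x^4: 2x^4 + (64/3)x^3 + (272/3)x^2 + (7672/27)x + 20656/81
image of x^5: 2x^5 + (80/3)x^4 + (1360/9)x^3 + (19180/27)x^2 + (103280/81)x + 251506/243
the matrix is upper triangular; its diagonal is (2, 2, 2, 2, 2, 2)
for a triangular matrix the eigenvalues are the diagonal entries, with algebraic multiplicity their repetition count

λ = 2 (multiplicity 6)


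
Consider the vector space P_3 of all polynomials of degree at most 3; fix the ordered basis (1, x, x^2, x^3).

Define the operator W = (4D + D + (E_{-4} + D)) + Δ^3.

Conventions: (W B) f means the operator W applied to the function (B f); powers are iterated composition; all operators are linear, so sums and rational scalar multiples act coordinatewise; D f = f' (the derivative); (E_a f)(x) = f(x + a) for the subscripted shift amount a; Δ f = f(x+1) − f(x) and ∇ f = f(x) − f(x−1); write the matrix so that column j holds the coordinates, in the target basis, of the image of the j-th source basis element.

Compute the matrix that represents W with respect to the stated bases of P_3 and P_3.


image of 1: 1
image of x: x + 2
image of x^2: x^2 + 4x + 16
image of x^3: x^3 + 6x^2 + 48x - 58
each image's coordinates form column j of the matrix

the matrix is [[1, 2, 16, -58]; [0, 1, 4, 48]; [0, 0, 1, 6]; [0, 0, 0, 1]] (rows listed top to bottom)


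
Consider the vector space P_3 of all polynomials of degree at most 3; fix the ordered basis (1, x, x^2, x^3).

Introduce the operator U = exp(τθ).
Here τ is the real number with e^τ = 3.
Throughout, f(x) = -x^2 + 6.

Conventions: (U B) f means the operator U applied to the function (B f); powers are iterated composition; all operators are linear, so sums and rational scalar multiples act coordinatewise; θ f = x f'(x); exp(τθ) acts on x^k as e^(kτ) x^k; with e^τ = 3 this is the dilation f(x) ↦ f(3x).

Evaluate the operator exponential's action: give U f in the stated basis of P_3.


the result is g(x) = -9x^2 + 6

exp(τθ) x^k = e^(kτ) x^k; with e^τ = 3 this sends x^k to 3^k x^k
x^2 ↦ 9 x^2
applying this coordinatewise to f: exp(τθ) f = -9x^2 + 6


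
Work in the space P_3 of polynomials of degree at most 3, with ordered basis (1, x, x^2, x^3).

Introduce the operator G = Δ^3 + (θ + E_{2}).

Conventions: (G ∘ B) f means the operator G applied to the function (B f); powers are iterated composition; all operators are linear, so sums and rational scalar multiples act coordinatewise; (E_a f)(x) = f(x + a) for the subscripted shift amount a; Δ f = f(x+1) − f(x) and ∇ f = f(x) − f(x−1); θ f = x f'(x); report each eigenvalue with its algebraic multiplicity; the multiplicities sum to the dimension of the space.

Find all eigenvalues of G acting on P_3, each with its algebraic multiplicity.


λ = 1 (multiplicity 1), λ = 2 (multiplicity 1), λ = 3 (multiplicity 1), λ = 4 (multiplicity 1)

image of 1: 1
image of x: 2x + 2
image of x^2: 3x^2 + 4x + 4
image of x^3: 4x^3 + 6x^2 + 12x + 14
the matrix is upper triangular; its diagonal is (1, 2, 3, 4)
for a triangular matrix the eigenvalues are the diagonal entries, with algebraic multiplicity their repetition count


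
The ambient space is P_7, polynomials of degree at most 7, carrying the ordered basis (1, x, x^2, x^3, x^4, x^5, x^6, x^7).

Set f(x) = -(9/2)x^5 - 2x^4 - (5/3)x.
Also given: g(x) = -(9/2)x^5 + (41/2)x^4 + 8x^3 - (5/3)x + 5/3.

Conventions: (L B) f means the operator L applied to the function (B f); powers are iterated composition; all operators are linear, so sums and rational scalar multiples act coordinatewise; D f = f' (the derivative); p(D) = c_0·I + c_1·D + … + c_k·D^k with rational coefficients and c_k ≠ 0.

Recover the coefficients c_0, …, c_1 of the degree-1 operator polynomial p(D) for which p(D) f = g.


D^0 f = -(9/2)x^5 - 2x^4 - (5/3)x
D^1 f = -(45/2)x^4 - 8x^3 - 5/3
matching coefficients of g against c_0 f + c_1 Df + … from the top degree down determines the c_i
solution: c_0 = 1, c_1 = -1

c_0 = 1, c_1 = -1


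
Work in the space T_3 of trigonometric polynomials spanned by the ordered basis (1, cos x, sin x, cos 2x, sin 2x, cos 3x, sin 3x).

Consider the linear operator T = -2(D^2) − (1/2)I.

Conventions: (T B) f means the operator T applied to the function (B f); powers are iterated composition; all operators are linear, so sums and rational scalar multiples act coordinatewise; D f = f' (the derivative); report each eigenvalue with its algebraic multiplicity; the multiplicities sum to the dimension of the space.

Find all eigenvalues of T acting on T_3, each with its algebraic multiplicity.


image of 1: -1/2
image of cos x: (3/2)cos x
image of sin x: (3/2)sin x
image of cos 2x: (15/2)cos 2x
image of sin 2x: (15/2)sin 2x
image of cos 3x: (35/2)cos 3x
image of sin 3x: (35/2)sin 3x
the matrix is diagonal; its diagonal is (-1/2, 3/2, 3/2, 15/2, 15/2, 35/2, 35/2)
for a triangular matrix the eigenvalues are the diagonal entries, with algebraic multiplicity their repetition count

λ = -1/2 (multiplicity 1), λ = 3/2 (multiplicity 2), λ = 15/2 (multiplicity 2), λ = 35/2 (multiplicity 2)


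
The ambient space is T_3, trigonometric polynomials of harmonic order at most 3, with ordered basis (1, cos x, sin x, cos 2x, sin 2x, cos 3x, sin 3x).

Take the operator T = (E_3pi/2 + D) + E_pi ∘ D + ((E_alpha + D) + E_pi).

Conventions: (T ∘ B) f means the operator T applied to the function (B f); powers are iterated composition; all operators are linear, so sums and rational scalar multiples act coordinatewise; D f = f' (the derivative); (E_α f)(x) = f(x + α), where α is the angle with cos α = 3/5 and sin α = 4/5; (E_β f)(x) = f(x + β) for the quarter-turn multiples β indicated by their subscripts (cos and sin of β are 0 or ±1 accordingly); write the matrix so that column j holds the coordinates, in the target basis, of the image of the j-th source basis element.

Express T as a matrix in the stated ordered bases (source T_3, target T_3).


image of 1: 3
image of cos x: -(2/5)cos x - (4/5)sin x
image of sin x: (4/5)cos x - (2/5)sin x
image of cos 2x: -(7/25)cos 2x - (174/25)sin 2x
image of sin 2x: (174/25)cos 2x - (7/25)sin 2x
image of cos 3x: -(242/125)cos 3x - (544/125)sin 3x
image of sin 3x: (544/125)cos 3x - (242/125)sin 3x
each image's coordinates form column j of the matrix

the matrix is [[3, 0, 0, 0, 0, 0, 0]; [0, -2/5, 4/5, 0, 0, 0, 0]; [0, -4/5, -2/5, 0, 0, 0, 0]; [0, 0, 0, -7/25, 174/25, 0, 0]; [0, 0, 0, -174/25, -7/25, 0, 0]; [0, 0, 0, 0, 0, -242/125, 544/125]; [0, 0, 0, 0, 0, -544/125, -242/125]] (rows listed top to bottom)


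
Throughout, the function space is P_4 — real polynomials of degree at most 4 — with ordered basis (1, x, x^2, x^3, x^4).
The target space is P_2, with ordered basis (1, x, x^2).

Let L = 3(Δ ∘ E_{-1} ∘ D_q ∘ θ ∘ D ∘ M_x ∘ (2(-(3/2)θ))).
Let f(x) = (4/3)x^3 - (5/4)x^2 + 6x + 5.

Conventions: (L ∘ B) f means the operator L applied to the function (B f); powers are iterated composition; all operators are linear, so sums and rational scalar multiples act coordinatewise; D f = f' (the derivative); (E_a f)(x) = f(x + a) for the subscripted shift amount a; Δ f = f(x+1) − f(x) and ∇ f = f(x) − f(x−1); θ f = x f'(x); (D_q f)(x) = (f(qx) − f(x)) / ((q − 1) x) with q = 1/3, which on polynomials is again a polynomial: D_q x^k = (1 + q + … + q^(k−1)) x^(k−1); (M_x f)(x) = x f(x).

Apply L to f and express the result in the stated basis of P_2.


g(x) = -1248x + 804

θ f = 4x^3 - (5/2)x^2 + 6x
(-(3/2)θ) f = -6x^3 + (15/4)x^2 - 9x
(2(-(3/2)θ)) f = -12x^3 + (15/2)x^2 - 18x
M_x (2(-(3/2)θ)) f = -12x^4 + (15/2)x^3 - 18x^2
D M_x (2(-(3/2)θ)) f = -48x^3 + (45/2)x^2 - 36x
θ D M_x (2(-(3/2)θ)) f = -144x^3 + 45x^2 - 36x
D_q θ D M_x (2(-(3/2)θ)) f = -208x^2 + 60x - 36
E_{-1} (D_q ∘ θ) D M_x (2(-(3/2)θ)) f = -208x^2 + 476x - 304
Δ E_{-1} (D_q ∘ θ) D M_x (2(-(3/2)θ)) f = -416x + 268
(3(Δ ∘ E_{-1} ∘ D_q ∘ θ ∘ D ∘ M_x ∘ (2(-(3/2)θ)))) f = -1248x + 804


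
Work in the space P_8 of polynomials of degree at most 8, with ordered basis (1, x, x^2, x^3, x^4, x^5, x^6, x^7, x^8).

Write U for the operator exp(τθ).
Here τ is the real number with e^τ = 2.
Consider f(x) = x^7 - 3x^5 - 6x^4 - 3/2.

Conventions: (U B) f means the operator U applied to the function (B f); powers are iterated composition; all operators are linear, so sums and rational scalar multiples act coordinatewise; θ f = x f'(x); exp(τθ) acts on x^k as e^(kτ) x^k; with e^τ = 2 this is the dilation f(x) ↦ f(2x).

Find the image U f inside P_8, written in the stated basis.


the result is g(x) = 128x^7 - 96x^5 - 96x^4 - 3/2

exp(τθ) x^k = e^(kτ) x^k; with e^τ = 2 this sends x^k to 2^k x^k
x^4 ↦ 16 x^4
x^5 ↦ 32 x^5
x^7 ↦ 128 x^7
applying this coordinatewise to f: exp(τθ) f = 128x^7 - 96x^5 - 96x^4 - 3/2


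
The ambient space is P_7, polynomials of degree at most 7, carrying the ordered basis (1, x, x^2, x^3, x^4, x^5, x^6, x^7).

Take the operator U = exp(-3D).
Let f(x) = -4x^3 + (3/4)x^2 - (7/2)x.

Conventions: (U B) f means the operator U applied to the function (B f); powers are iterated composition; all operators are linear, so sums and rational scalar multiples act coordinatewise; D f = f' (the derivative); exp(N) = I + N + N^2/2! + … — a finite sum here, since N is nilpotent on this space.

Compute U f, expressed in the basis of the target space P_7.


the result is g(x) = -4x^3 + (147/4)x^2 - 116x + 501/4

order-1 term: 36x^2 - (9/2)x + 21/2
order-2 term: -108x + 27/4
order-3 term: 108
the series for exp(-3D) f terminates at order 3
exp(-3D) f = -4x^3 + (147/4)x^2 - 116x + 501/4


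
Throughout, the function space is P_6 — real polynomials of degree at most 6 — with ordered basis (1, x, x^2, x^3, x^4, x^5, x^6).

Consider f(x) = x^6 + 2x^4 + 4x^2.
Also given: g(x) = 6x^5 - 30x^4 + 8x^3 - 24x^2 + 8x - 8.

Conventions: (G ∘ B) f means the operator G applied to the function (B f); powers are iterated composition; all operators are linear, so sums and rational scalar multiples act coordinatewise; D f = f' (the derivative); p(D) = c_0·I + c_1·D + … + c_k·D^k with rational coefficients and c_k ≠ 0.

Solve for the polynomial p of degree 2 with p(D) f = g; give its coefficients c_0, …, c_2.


c_0 = 0, c_1 = 1, c_2 = -1

D^0 f = x^6 + 2x^4 + 4x^2
D^1 f = 6x^5 + 8x^3 + 8x
D^2 f = 30x^4 + 24x^2 + 8
matching coefficients of g against c_0 f + c_1 Df + … from the top degree down determines the c_i
solution: c_0 = 0, c_1 = 1, c_2 = -1
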